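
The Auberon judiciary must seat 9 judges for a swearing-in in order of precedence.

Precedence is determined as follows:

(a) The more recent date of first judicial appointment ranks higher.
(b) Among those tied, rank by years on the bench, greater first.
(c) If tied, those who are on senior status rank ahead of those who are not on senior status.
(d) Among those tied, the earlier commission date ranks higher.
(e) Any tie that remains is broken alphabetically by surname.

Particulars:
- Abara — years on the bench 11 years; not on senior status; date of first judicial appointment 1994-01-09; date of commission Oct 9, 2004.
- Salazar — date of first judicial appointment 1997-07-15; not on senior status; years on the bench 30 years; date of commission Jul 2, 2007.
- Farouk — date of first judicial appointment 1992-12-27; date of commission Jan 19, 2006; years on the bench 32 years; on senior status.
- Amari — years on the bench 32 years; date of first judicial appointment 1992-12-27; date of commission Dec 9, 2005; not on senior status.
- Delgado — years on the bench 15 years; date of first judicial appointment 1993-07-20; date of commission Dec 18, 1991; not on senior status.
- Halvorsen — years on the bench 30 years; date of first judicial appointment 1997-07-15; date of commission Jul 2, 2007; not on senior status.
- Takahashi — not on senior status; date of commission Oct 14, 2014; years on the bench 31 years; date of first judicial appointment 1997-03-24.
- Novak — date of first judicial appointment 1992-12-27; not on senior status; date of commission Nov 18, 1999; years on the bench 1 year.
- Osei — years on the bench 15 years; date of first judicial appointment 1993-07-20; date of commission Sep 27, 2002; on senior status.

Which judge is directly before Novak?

By date of first judicial appointment (later first): Halvorsen and Salazar (both 1997-07-15); then Takahashi (1997-03-24); then Abara (1994-01-09); then Osei and Delgado (both 1993-07-20); then Farouk, Amari and Novak (each 1992-12-27).
Halvorsen and Salazar both have years on the bench 30 years, so the next rule applies.
Halvorsen and Salazar are each not on senior status, so the next rule applies.
Halvorsen and Salazar both have date of commission Jul 2, 2007, so the next rule applies.
Among Halvorsen and Salazar, alphabetically by surname: Halvorsen before Salazar.
Osei and Delgado both have years on the bench 15 years, so the next rule applies.
Among Osei and Delgado, on senior status before not on senior status: Osei (on senior status) before Delgado (not on senior status).
Among Farouk, Amari and Novak, by years on the bench (higher first): Farouk and Amari (32 years) before Novak (1 year).
Among Farouk and Amari, on senior status before not on senior status: Farouk (on senior status) before Amari (not on senior status).
Order: Halvorsen, Salazar, Takahashi, Abara, Osei, Delgado, Farouk, Amari, Novak.

Amari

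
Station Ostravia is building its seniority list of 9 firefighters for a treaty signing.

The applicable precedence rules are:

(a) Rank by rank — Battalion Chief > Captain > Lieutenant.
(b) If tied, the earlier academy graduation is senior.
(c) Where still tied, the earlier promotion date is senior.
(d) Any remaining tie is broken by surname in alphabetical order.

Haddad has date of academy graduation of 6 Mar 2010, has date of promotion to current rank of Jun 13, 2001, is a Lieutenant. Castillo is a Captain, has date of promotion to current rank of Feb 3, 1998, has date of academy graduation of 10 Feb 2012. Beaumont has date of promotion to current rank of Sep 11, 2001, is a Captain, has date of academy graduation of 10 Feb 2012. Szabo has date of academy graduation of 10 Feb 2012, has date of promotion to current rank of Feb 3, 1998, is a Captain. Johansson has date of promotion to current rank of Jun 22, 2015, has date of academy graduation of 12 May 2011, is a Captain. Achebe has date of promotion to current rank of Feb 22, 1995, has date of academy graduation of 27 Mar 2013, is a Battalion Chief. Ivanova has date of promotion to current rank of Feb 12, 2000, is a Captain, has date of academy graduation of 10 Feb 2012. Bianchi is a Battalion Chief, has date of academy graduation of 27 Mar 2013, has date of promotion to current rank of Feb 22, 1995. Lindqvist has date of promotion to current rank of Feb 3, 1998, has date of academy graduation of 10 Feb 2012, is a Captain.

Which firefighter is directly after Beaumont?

By rank: Achebe and Bianchi (Battalion Chief); then Johansson, Castillo, Lindqvist, Szabo, Ivanova and Beaumont (Captain); then Haddad (Lieutenant).
Achebe and Bianchi both have date of academy graduation 27 Mar 2013, so the next rule applies.
Achebe and Bianchi both have date of promotion to current rank Feb 22, 1995, so the next rule applies.
Among Achebe and Bianchi, alphabetically by surname: Achebe before Bianchi.
Among Johansson, Castillo, Lindqvist, Szabo, Ivanova and Beaumont, by date of academy graduation (earlier first): Johansson (12 May 2011) before Castillo, Lindqvist, Szabo, Ivanova and Beaumont (10 Feb 2012).
Among Castillo, Lindqvist, Szabo, Ivanova and Beaumont, by date of promotion to current rank (earlier first): Castillo, Lindqvist and Szabo (Feb 3, 1998) before Ivanova (Feb 12, 2000) before Beaumont (Sep 11, 2001).
Among Castillo, Lindqvist and Szabo, alphabetically by surname: Castillo before Lindqvist before Szabo.
Order: Achebe, Bianchi, Johansson, Castillo, Lindqvist, Szabo, Ivanova, Beaumont, Haddad.

Haddad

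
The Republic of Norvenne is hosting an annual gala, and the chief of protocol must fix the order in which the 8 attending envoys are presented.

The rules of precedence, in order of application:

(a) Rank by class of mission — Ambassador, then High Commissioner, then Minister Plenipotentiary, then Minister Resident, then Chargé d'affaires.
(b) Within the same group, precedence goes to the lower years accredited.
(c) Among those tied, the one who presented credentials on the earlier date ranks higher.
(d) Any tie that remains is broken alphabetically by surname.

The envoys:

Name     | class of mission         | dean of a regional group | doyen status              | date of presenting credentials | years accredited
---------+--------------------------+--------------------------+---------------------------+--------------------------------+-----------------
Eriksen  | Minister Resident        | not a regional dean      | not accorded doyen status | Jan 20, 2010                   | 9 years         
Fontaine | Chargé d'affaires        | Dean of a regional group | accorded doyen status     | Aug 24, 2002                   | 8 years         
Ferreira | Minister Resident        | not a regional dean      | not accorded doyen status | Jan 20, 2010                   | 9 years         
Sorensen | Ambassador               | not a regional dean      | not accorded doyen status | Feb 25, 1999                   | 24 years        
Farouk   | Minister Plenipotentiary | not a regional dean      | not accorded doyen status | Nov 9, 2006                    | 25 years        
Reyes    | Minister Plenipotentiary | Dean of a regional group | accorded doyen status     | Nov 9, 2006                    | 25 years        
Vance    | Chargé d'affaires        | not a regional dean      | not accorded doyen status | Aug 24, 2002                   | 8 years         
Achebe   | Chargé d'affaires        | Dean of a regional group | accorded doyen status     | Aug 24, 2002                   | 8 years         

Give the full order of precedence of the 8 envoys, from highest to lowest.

Sorensen, Farouk, Reyes, Eriksen, Ferreira, Achebe, Fontaine, Vance

By class of mission: Sorensen (Ambassador); then Farouk and Reyes (Minister Plenipotentiary); then Eriksen and Ferreira (Minister Resident); then Achebe, Fontaine and Vance (Chargé d'affaires).
Farouk and Reyes both have years accredited 25 years, so the next rule applies.
Farouk and Reyes both have date of presenting credentials Nov 9, 2006, so the next rule applies.
Among Farouk and Reyes, alphabetically by surname: Farouk before Reyes.
Eriksen and Ferreira both have years accredited 9 years, so the next rule applies.
Eriksen and Ferreira both have date of presenting credentials Jan 20, 2010, so the next rule applies.
Among Eriksen and Ferreira, alphabetically by surname: Eriksen before Ferreira.
Achebe, Fontaine and Vance all have years accredited 8 years, so the next rule applies.
Achebe, Fontaine and Vance all have date of presenting credentials Aug 24, 2002, so the next rule applies.
Among Achebe, Fontaine and Vance, alphabetically by surname: Achebe before Fontaine before Vance.
Full order: Sorensen, Farouk, Reyes, Eriksen, Ferreira, Achebe, Fontaine, Vance.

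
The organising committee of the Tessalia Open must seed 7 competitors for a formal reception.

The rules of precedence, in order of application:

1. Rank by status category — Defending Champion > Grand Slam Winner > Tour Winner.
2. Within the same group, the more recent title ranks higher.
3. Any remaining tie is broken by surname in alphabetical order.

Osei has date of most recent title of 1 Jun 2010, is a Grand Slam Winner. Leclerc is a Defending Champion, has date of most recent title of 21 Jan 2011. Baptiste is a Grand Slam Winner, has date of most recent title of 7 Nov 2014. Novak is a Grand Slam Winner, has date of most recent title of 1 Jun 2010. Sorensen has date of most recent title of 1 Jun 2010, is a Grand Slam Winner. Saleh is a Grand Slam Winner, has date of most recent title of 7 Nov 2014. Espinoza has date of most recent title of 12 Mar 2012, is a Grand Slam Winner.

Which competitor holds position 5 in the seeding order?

By status category: Leclerc (Defending Champion); then Baptiste, Saleh, Espinoza, Novak, Osei and Sorensen (Grand Slam Winner).
Among Baptiste, Saleh, Espinoza, Novak, Osei and Sorensen, by date of most recent title (later first): Baptiste and Saleh (7 Nov 2014) before Espinoza (12 Mar 2012) before Novak, Osei and Sorensen (1 Jun 2010).
Among Baptiste and Saleh, alphabetically by surname: Baptiste before Saleh.
Among Novak, Osei and Sorensen, alphabetically by surname: Novak before Osei before Sorensen.
Order: Leclerc, Baptiste, Saleh, Espinoza, Novak, Osei, Sorensen.

Novak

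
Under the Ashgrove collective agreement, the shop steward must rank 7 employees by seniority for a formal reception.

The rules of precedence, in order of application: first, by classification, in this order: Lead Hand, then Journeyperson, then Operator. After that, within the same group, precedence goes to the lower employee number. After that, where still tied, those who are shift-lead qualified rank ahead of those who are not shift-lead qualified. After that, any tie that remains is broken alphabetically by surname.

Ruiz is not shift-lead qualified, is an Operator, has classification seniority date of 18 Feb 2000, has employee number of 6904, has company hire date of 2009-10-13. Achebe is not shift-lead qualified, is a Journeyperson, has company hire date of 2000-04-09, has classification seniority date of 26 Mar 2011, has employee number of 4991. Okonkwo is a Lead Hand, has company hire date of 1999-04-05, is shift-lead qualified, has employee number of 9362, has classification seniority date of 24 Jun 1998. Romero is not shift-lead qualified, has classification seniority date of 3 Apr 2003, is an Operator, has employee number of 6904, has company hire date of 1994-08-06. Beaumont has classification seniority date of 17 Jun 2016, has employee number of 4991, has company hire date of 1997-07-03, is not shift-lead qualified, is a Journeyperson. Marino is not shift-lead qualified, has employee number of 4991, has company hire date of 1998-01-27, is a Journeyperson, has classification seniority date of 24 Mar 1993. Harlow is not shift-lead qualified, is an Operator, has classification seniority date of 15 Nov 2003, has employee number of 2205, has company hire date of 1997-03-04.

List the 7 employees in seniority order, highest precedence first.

Okonkwo, Achebe, Beaumont, Marino, Harlow, Romero, Ruiz

By classification: Okonkwo (Lead Hand); then Achebe, Beaumont and Marino (Journeyperson); then Harlow, Romero and Ruiz (Operator).
Achebe, Beaumont and Marino all have employee number 4991, so the next rule applies.
Achebe, Beaumont and Marino are each not shift-lead qualified, so the next rule applies.
Among Achebe, Beaumont and Marino, alphabetically by surname: Achebe before Beaumont before Marino.
Among Harlow, Romero and Ruiz, by employee number (lower first): Harlow (2205) before Romero and Ruiz (6904).
Romero and Ruiz are each not shift-lead qualified, so the next rule applies.
Among Romero and Ruiz, alphabetically by surname: Romero before Ruiz.
Full order: Okonkwo, Achebe, Beaumont, Marino, Harlow, Romero, Ruiz.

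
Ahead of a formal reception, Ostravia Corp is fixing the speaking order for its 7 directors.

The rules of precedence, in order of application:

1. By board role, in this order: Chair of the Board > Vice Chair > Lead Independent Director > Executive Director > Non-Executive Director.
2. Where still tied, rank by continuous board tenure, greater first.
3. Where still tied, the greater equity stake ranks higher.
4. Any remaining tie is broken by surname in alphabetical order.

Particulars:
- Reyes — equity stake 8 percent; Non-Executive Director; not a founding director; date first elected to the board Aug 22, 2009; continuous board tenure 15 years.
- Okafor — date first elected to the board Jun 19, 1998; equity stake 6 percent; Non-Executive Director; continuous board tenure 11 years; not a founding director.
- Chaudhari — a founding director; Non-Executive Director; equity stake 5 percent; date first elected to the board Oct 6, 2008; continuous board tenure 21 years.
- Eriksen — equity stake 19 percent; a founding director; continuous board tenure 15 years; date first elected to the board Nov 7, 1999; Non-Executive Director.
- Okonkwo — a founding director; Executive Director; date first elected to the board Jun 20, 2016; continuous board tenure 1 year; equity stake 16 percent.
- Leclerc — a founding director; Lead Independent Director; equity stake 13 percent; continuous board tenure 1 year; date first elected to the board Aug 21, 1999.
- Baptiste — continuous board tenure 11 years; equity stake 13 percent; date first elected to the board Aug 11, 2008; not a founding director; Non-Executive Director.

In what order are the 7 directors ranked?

Leclerc, Okonkwo, Chaudhari, Eriksen, Reyes, Baptiste, Okafor

By board role: Leclerc (Lead Independent Director); then Okonkwo (Executive Director); then Chaudhari, Eriksen, Reyes, Baptiste and Okafor (Non-Executive Director).
Among Chaudhari, Eriksen, Reyes, Baptiste and Okafor, by continuous board tenure (higher first): Chaudhari (21 years) before Eriksen and Reyes (15 years) before Baptiste and Okafor (11 years).
Among Eriksen and Reyes, by equity stake (higher first): Eriksen (19 percent) before Reyes (8 percent).
Among Baptiste and Okafor, by equity stake (higher first): Baptiste (13 percent) before Okafor (6 percent).
Full order: Leclerc, Okonkwo, Chaudhari, Eriksen, Reyes, Baptiste, Okafor.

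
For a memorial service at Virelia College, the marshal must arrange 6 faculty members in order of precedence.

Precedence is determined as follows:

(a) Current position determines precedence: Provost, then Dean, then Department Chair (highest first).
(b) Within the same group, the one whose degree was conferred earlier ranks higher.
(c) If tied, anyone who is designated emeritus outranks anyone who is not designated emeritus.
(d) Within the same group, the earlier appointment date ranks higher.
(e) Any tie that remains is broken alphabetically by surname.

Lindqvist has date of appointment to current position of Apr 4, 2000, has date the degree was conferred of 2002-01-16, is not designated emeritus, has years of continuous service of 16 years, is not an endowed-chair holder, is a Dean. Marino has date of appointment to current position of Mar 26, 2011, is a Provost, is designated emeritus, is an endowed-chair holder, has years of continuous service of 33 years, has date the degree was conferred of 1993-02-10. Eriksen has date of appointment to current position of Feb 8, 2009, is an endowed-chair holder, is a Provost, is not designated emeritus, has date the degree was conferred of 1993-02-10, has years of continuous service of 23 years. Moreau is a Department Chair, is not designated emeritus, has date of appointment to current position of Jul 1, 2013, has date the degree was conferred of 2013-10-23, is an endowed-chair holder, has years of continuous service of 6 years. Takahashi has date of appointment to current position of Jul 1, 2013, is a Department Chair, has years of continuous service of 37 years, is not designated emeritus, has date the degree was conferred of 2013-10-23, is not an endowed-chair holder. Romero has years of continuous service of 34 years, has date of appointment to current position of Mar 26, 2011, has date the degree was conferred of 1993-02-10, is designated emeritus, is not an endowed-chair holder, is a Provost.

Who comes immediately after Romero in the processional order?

Eriksen

By current position: Marino, Romero and Eriksen (Provost); then Lindqvist (Dean); then Moreau and Takahashi (Department Chair).
Marino, Romero and Eriksen all have date the degree was conferred 1993-02-10, so the next rule applies.
Among Marino, Romero and Eriksen, designated emeritus before not designated emeritus: Marino and Romero (designated emeritus) before Eriksen (not designated emeritus).
Marino and Romero both have date of appointment to current position Mar 26, 2011, so the next rule applies.
Among Marino and Romero, alphabetically by surname: Marino before Romero.
Moreau and Takahashi both have date the degree was conferred 2013-10-23, so the next rule applies.
Moreau and Takahashi are each not designated emeritus, so the next rule applies.
Moreau and Takahashi both have date of appointment to current position Jul 1, 2013, so the next rule applies.
Among Moreau and Takahashi, alphabetically by surname: Moreau before Takahashi.
Order: Marino, Romero, Eriksen, Lindqvist, Moreau, Takahashi.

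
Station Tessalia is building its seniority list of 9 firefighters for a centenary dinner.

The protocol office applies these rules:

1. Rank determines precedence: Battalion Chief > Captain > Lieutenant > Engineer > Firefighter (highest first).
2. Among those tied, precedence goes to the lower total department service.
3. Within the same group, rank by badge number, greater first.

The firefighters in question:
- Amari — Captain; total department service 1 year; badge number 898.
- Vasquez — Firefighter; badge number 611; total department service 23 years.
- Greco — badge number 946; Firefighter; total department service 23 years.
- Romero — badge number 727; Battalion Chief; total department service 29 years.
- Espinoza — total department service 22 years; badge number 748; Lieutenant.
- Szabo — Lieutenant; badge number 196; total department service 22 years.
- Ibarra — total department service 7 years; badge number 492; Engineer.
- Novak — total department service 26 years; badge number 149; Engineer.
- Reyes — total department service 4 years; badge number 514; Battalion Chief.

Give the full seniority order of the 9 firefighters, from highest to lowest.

By rank: Reyes and Romero (Battalion Chief); then Amari (Captain); then Espinoza and Szabo (Lieutenant); then Ibarra and Novak (Engineer); then Greco and Vasquez (Firefighter).
Among Reyes and Romero, by total department service (lower first): Reyes (4 years) before Romero (29 years).
Espinoza and Szabo both have total department service 22 years, so the next rule applies.
Among Espinoza and Szabo, by badge number (higher first): Espinoza (748) before Szabo (196).
Among Ibarra and Novak, by total department service (lower first): Ibarra (7 years) before Novak (26 years).
Greco and Vasquez both have total department service 23 years, so the next rule applies.
Among Greco and Vasquez, by badge number (higher first): Greco (946) before Vasquez (611).
Full order: Reyes, Romero, Amari, Espinoza, Szabo, Ibarra, Novak, Greco, Vasquez.

Reyes, Romero, Amari, Espinoza, Szabo, Ibarra, Novak, Greco, Vasquez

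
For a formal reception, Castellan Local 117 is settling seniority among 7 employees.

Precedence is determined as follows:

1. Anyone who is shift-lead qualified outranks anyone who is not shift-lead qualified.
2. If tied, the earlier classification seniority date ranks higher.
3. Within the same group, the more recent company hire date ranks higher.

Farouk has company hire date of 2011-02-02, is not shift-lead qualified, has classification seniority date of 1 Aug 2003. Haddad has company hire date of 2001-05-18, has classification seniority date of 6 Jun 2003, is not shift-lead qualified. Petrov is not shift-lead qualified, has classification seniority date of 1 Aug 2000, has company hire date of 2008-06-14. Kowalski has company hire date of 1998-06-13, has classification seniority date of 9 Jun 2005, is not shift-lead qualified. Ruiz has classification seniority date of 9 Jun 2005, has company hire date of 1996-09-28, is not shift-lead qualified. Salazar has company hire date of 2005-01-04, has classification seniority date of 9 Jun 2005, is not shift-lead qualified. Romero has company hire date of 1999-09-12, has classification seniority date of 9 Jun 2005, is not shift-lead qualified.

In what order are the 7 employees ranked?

Petrov, Haddad, Farouk, Salazar, Romero, Kowalski, Ruiz

By the first rule: Petrov, Haddad, Farouk, Salazar, Romero, Kowalski and Ruiz (each not shift-lead qualified).
Among Petrov, Haddad, Farouk, Salazar, Romero, Kowalski and Ruiz, by classification seniority date (earlier first): Petrov (1 Aug 2000) before Haddad (6 Jun 2003) before Farouk (1 Aug 2003) before Salazar, Romero, Kowalski and Ruiz (9 Jun 2005).
Among Salazar, Romero, Kowalski and Ruiz, by company hire date (later first): Salazar (2005-01-04) before Romero (1999-09-12) before Kowalski (1998-06-13) before Ruiz (1996-09-28).
Full order: Petrov, Haddad, Farouk, Salazar, Romero, Kowalski, Ruiz.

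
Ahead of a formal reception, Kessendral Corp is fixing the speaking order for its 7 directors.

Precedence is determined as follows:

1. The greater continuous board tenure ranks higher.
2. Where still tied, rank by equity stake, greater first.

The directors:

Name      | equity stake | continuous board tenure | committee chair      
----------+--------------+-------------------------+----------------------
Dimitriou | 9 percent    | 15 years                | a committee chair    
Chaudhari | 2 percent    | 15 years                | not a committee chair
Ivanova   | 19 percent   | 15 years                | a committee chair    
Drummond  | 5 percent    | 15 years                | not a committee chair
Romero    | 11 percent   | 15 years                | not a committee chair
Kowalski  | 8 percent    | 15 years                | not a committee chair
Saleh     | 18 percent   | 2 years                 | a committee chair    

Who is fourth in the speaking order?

Kowalski

By continuous board tenure (higher first): Ivanova, Romero, Dimitriou, Kowalski, Drummond and Chaudhari (each 15 years); then Saleh (2 years).
Among Ivanova, Romero, Dimitriou, Kowalski, Drummond and Chaudhari, by equity stake (higher first): Ivanova (19 percent) before Romero (11 percent) before Dimitriou (9 percent) before Kowalski (8 percent) before Drummond (5 percent) before Chaudhari (2 percent).
Order: Ivanova, Romero, Dimitriou, Kowalski, Drummond, Chaudhari, Saleh.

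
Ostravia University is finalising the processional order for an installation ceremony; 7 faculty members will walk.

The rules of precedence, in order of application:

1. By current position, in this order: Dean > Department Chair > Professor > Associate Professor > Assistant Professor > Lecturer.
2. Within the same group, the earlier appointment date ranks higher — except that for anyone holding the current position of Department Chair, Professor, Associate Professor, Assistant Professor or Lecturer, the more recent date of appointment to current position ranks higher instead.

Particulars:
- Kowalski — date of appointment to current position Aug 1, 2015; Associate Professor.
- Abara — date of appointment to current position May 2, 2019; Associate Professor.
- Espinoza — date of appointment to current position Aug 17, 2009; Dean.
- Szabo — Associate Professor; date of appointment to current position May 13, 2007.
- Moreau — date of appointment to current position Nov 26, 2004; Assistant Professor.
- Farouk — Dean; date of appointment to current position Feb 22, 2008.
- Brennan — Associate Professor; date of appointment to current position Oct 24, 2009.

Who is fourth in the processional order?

By current position: Farouk and Espinoza (Dean); then Abara, Kowalski, Brennan and Szabo (Associate Professor); then Moreau (Assistant Professor).
Among Farouk and Espinoza, by date of appointment to current position (earlier first): Farouk (Feb 22, 2008) before Espinoza (Aug 17, 2009).
Among Abara, Kowalski, Brennan and Szabo, by date of appointment to current position (later first) (reversed rule for this group): Abara (May 2, 2019) before Kowalski (Aug 1, 2015) before Brennan (Oct 24, 2009) before Szabo (May 13, 2007).
Order: Farouk, Espinoza, Abara, Kowalski, Brennan, Szabo, Moreau.

Kowalski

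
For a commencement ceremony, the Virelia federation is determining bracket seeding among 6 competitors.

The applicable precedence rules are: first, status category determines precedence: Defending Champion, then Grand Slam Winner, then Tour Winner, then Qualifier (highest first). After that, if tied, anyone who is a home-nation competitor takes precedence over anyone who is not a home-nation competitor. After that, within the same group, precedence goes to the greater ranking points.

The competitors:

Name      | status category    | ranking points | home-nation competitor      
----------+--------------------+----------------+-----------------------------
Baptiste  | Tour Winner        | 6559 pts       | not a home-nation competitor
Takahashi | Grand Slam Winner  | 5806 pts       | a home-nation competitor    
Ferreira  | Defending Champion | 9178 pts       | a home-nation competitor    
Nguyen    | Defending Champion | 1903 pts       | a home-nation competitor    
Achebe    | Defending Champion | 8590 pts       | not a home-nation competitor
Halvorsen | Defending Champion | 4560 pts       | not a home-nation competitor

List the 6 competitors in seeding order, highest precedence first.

Ferreira, Nguyen, Achebe, Halvorsen, Takahashi, Baptiste

By status category: Ferreira, Nguyen, Achebe and Halvorsen (Defending Champion); then Takahashi (Grand Slam Winner); then Baptiste (Tour Winner).
Among Ferreira, Nguyen, Achebe and Halvorsen, a home-nation competitor before not a home-nation competitor: Ferreira and Nguyen (a home-nation competitor) before Achebe and Halvorsen (not a home-nation competitor).
Among Ferreira and Nguyen, by ranking points (higher first): Ferreira (9178 pts) before Nguyen (1903 pts).
Among Achebe and Halvorsen, by ranking points (higher first): Achebe (8590 pts) before Halvorsen (4560 pts).
Full order: Ferreira, Nguyen, Achebe, Halvorsen, Takahashi, Baptiste.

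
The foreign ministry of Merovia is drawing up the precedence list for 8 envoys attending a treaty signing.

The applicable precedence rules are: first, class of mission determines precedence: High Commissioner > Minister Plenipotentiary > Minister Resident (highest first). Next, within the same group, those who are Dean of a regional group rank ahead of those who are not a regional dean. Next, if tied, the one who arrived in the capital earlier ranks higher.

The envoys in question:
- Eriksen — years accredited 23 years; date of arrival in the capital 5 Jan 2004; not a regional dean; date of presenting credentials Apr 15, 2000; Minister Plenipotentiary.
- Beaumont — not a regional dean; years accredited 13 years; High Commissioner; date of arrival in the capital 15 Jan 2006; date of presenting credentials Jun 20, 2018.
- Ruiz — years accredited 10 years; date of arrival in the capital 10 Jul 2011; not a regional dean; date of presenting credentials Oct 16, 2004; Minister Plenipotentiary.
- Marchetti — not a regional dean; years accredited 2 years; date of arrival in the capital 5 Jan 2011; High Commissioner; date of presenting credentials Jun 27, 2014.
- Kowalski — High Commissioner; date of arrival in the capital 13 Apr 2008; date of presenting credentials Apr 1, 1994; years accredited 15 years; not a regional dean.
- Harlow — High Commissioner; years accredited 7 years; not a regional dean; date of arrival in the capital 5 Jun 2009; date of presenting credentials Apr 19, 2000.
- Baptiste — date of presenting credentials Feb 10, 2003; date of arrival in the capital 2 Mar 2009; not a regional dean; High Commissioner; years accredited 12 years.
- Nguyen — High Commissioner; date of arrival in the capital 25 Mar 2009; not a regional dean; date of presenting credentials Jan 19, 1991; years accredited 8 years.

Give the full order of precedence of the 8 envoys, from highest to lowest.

By class of mission: Beaumont, Kowalski, Baptiste, Nguyen, Harlow and Marchetti (High Commissioner); then Eriksen and Ruiz (Minister Plenipotentiary).
Beaumont, Kowalski, Baptiste, Nguyen, Harlow and Marchetti are each not a regional dean, so the next rule applies.
Among Beaumont, Kowalski, Baptiste, Nguyen, Harlow and Marchetti, by date of arrival in the capital (earlier first): Beaumont (15 Jan 2006) before Kowalski (13 Apr 2008) before Baptiste (2 Mar 2009) before Nguyen (25 Mar 2009) before Harlow (5 Jun 2009) before Marchetti (5 Jan 2011).
Eriksen and Ruiz are each not a regional dean, so the next rule applies.
Among Eriksen and Ruiz, by date of arrival in the capital (earlier first): Eriksen (5 Jan 2004) before Ruiz (10 Jul 2011).
Full order: Beaumont, Kowalski, Baptiste, Nguyen, Harlow, Marchetti, Eriksen, Ruiz.

Beaumont, Kowalski, Baptiste, Nguyen, Harlow, Marchetti, Eriksen, Ruiz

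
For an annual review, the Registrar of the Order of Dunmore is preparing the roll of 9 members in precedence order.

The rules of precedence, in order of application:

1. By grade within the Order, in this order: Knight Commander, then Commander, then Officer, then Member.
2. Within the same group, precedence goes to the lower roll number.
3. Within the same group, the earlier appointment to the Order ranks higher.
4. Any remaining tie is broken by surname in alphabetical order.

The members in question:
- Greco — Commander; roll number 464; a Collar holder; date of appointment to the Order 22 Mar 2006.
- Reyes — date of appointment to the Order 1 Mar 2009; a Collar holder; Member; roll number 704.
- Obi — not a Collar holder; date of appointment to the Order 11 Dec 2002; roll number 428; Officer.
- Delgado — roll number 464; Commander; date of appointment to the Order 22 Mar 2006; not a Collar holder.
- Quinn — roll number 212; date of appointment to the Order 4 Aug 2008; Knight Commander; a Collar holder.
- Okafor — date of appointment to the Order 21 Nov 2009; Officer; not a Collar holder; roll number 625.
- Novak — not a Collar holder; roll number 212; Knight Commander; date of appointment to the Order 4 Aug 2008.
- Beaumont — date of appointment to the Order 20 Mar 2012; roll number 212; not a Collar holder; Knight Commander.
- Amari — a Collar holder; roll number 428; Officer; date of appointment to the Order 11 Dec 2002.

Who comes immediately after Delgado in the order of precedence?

By grade within the Order: Novak, Quinn and Beaumont (Knight Commander); then Delgado and Greco (Commander); then Amari, Obi and Okafor (Officer); then Reyes (Member).
Novak, Quinn and Beaumont all have roll number 212, so the next rule applies.
Among Novak, Quinn and Beaumont, by date of appointment to the Order (earlier first): Novak and Quinn (4 Aug 2008) before Beaumont (20 Mar 2012).
Among Novak and Quinn, alphabetically by surname: Novak before Quinn.
Delgado and Greco both have roll number 464, so the next rule applies.
Delgado and Greco both have date of appointment to the Order 22 Mar 2006, so the next rule applies.
Among Delgado and Greco, alphabetically by surname: Delgado before Greco.
Among Amari, Obi and Okafor, by roll number (lower first): Amari and Obi (428) before Okafor (625).
Amari and Obi both have date of appointment to the Order 11 Dec 2002, so the next rule applies.
Among Amari and Obi, alphabetically by surname: Amari before Obi.
Order: Novak, Quinn, Beaumont, Delgado, Greco, Amari, Obi, Okafor, Reyes.

Greco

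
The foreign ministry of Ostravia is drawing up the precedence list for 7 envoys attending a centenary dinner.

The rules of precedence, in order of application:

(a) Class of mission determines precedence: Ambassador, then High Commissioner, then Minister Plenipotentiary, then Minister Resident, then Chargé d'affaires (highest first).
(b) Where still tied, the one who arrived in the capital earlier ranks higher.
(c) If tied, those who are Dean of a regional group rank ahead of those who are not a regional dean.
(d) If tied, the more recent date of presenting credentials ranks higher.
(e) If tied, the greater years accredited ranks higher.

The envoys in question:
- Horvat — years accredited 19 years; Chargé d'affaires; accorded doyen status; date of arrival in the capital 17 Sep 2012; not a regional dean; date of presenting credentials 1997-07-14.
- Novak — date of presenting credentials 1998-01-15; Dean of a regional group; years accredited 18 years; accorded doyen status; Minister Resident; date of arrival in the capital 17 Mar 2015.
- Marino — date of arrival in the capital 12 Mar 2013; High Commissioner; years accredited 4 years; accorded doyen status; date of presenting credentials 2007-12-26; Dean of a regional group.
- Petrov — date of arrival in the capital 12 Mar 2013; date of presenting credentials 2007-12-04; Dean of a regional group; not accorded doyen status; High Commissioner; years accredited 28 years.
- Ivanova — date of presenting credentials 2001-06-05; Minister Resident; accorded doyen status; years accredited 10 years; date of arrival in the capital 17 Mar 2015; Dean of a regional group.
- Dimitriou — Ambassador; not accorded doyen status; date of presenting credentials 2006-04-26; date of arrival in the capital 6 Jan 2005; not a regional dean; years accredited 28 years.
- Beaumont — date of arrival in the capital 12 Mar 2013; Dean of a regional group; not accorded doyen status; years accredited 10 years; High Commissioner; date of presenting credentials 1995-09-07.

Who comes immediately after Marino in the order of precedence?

By class of mission: Dimitriou (Ambassador); then Marino, Petrov and Beaumont (High Commissioner); then Ivanova and Novak (Minister Resident); then Horvat (Chargé d'affaires).
Marino, Petrov and Beaumont all have date of arrival in the capital 12 Mar 2013, so the next rule applies.
Marino, Petrov and Beaumont are each Dean of a regional group, so the next rule applies.
Among Marino, Petrov and Beaumont, by date of presenting credentials (later first): Marino (2007-12-26) before Petrov (2007-12-04) before Beaumont (1995-09-07).
Ivanova and Novak both have date of arrival in the capital 17 Mar 2015, so the next rule applies.
Ivanova and Novak are each Dean of a regional group, so the next rule applies.
Among Ivanova and Novak, by date of presenting credentials (later first): Ivanova (2001-06-05) before Novak (1998-01-15).
Order: Dimitriou, Marino, Petrov, Beaumont, Ivanova, Novak, Horvat.

Petrov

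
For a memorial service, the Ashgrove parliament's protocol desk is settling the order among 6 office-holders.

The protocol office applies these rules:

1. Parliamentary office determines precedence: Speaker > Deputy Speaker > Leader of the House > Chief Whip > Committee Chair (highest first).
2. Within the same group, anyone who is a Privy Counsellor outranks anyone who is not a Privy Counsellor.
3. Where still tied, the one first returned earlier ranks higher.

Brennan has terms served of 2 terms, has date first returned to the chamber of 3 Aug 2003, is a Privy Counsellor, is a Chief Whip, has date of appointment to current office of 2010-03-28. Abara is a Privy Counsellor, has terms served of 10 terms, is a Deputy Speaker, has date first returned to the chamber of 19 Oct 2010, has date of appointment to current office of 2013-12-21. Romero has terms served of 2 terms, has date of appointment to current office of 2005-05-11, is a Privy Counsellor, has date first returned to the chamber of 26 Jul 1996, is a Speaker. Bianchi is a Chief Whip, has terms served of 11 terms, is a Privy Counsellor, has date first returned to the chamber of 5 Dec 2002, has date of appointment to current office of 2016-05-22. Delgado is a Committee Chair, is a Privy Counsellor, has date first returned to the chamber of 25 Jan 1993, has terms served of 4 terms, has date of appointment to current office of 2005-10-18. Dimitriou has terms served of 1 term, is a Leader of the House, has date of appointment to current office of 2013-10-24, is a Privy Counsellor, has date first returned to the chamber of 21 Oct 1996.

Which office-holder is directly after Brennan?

By parliamentary office: Romero (Speaker); then Abara (Deputy Speaker); then Dimitriou (Leader of the House); then Bianchi and Brennan (Chief Whip); then Delgado (Committee Chair).
Bianchi and Brennan are each a Privy Counsellor, so the next rule applies.
Among Bianchi and Brennan, by date first returned to the chamber (earlier first): Bianchi (5 Dec 2002) before Brennan (3 Aug 2003).
Order: Romero, Abara, Dimitriou, Bianchi, Brennan, Delgado.

Delgado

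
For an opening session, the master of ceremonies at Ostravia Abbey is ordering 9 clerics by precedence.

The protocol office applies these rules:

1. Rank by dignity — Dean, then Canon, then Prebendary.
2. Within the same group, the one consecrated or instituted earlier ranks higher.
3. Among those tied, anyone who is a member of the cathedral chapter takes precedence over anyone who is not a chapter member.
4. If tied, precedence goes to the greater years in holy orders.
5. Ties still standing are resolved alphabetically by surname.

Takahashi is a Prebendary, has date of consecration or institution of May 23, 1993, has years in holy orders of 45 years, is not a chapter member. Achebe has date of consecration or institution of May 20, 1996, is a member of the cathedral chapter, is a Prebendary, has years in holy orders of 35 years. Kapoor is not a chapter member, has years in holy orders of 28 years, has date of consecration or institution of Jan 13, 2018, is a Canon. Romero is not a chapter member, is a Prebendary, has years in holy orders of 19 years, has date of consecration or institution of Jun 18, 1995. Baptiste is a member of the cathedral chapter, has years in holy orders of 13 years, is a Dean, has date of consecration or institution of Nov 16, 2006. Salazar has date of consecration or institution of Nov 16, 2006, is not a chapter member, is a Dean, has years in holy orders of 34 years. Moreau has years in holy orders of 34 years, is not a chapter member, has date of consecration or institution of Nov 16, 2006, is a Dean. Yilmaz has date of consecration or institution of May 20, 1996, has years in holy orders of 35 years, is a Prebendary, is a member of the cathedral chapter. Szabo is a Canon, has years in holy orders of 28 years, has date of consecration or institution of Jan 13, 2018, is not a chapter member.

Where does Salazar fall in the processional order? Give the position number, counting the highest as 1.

3

By dignity: Baptiste, Moreau and Salazar (Dean); then Kapoor and Szabo (Canon); then Takahashi, Romero, Achebe and Yilmaz (Prebendary).
Baptiste, Moreau and Salazar all have date of consecration or institution Nov 16, 2006, so the next rule applies.
Among Baptiste, Moreau and Salazar, a member of the cathedral chapter before not a chapter member: Baptiste (a member of the cathedral chapter) before Moreau and Salazar (not a chapter member).
Moreau and Salazar both have years in holy orders 34 years, so the next rule applies.
Among Moreau and Salazar, alphabetically by surname: Moreau before Salazar.
Kapoor and Szabo both have date of consecration or institution Jan 13, 2018, so the next rule applies.
Kapoor and Szabo are each not a chapter member, so the next rule applies.
Kapoor and Szabo both have years in holy orders 28 years, so the next rule applies.
Among Kapoor and Szabo, alphabetically by surname: Kapoor before Szabo.
Among Takahashi, Romero, Achebe and Yilmaz, by date of consecration or institution (earlier first): Takahashi (May 23, 1993) before Romero (Jun 18, 1995) before Achebe and Yilmaz (May 20, 1996).
Achebe and Yilmaz are each a member of the cathedral chapter, so the next rule applies.
Achebe and Yilmaz both have years in holy orders 35 years, so the next rule applies.
Among Achebe and Yilmaz, alphabetically by surname: Achebe before Yilmaz.
Order: Baptiste, Moreau, Salazar, Kapoor, Szabo, Takahashi, Romero, Achebe, Yilmaz. So position 3.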